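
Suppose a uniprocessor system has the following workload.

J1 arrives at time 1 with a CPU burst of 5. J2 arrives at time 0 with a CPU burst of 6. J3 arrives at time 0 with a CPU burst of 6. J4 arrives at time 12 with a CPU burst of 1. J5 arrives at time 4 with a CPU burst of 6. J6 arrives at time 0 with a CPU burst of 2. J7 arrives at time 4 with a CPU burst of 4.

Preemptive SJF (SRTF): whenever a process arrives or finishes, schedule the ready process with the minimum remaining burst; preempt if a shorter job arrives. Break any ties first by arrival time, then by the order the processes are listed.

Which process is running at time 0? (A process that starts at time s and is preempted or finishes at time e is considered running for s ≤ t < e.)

Gantt: | J6 0-2 | J1 2-7 | J7 7-11 | J2 11-12 | J4 12-13 | J2 13-18 | J3 18-24 | J5 24-30 |
Completion: J1=7  J2=18  J3=24  J4=13  J5=30  J6=2  J7=11

J6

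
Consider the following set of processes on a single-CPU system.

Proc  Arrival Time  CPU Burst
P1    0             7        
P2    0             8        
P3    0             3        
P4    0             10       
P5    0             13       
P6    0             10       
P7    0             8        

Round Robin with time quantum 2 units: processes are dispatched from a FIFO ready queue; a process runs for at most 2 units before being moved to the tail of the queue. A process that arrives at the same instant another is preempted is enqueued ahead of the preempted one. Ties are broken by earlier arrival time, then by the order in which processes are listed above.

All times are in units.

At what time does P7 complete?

50

Timeline: | P1 0-2 | P2 2-4 | P3 4-6 | P4 6-8 | P5 8-10 | P6 10-12 | P7 12-14 | P1 14-16 | P2 16-18 | P3 18-19 | P4 19-21 | P5 21-23 | P6 23-25 | P7 25-27 | P1 27-29 | P2 29-31 | P4 31-33 | P5 33-35 | P6 35-37 | P7 37-39 | P1 39-40 | P2 40-42 | P4 42-44 | P5 44-46 | P6 46-48 | P7 48-50 | P4 50-52 | P5 52-54 | P6 54-56 | P5 56-59 |
Completion: P1=40  P2=42  P3=19  P4=52  P5=59  P6=56  P7=50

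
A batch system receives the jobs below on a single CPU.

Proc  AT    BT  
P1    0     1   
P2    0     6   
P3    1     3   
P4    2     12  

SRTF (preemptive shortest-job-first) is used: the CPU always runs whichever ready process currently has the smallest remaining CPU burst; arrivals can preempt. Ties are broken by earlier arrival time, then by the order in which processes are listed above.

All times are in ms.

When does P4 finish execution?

22

Timeline: | P1 0-1 | P3 1-4 | P2 4-10 | P4 10-22 |
Completion: P1=1  P2=10  P3=4  P4=22
Turnaround (C−A): P1=1  P2=10  P3=3  P4=20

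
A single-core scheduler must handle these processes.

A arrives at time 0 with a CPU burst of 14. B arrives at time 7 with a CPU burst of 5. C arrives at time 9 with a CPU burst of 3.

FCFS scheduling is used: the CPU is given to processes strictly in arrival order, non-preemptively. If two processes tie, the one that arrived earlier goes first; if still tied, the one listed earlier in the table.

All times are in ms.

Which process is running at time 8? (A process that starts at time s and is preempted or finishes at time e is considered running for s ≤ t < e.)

Schedule: | A 0-14 | B 14-19 | C 19-22 |
Completion: A=14  B=19  C=22
Turnaround (C−A): A=14  B=12  C=13

A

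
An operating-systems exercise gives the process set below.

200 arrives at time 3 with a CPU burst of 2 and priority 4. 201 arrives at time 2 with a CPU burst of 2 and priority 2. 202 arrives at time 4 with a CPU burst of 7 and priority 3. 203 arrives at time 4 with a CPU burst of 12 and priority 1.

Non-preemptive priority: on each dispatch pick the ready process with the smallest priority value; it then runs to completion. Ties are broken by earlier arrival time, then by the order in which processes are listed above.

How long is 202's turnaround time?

Gantt: | idle 0-2 | 201 2-4 | 203 4-16 | 202 16-23 | 200 23-25 |
Completion: 200=25  201=4  202=23  203=16
Turnaround(202) = completion − arrival = 23 − 4 = 19

19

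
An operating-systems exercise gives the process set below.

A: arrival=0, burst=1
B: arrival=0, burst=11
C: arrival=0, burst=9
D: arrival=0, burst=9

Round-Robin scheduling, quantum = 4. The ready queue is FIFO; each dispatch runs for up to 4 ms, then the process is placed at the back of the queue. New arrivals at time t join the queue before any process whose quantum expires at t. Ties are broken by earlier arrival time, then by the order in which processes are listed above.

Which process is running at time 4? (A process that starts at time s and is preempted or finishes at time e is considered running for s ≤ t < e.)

Timeline: | A 0-1 | B 1-5 | C 5-9 | D 9-13 | B 13-17 | C 17-21 | D 21-25 | B 25-28 | C 28-29 | D 29-30 |
Completion: A=1  B=28  C=29  D=30

B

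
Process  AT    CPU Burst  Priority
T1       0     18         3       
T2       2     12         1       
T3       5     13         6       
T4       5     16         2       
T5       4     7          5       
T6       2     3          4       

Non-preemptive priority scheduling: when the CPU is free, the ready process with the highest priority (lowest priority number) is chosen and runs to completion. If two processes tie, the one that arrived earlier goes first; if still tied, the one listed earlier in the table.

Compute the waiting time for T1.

Schedule: | T1 0-18 | T2 18-30 | T4 30-46 | T6 46-49 | T5 49-56 | T3 56-69 |
Completion: T1=18  T2=30  T3=69  T4=46  T5=56  T6=49
Turnaround (C−A): T1=18  T2=28  T3=64  T4=41  T5=52  T6=47
Waiting(T1) = turnaround − burst = 18 − 18 = 0

0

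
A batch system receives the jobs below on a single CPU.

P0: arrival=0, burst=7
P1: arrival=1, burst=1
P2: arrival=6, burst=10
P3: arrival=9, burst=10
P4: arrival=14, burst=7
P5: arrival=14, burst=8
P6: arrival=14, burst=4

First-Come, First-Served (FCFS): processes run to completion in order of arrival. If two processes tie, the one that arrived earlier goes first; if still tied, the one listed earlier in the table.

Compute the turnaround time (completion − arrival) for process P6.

33

Schedule: | P0 0-7 | P1 7-8 | P2 8-18 | P3 18-28 | P4 28-35 | P5 35-43 | P6 43-47 |
Completion: P0=7  P1=8  P2=18  P3=28  P4=35  P5=43  P6=47
Turnaround(P6) = completion − arrival = 47 − 14 = 33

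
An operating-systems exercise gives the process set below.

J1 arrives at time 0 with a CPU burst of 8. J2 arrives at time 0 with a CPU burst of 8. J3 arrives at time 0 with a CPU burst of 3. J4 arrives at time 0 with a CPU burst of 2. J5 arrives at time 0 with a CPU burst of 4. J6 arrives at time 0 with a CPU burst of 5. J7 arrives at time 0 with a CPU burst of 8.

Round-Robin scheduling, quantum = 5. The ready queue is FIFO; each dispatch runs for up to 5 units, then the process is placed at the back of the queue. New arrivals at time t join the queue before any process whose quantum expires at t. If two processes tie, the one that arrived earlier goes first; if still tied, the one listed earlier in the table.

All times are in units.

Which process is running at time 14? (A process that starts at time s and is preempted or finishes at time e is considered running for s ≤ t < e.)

Gantt: | J1 0-5 | J2 5-10 | J3 10-13 | J4 13-15 | J5 15-19 | J6 19-24 | J7 24-29 | J1 29-32 | J2 32-35 | J7 35-38 |
Completion: J1=32  J2=35  J3=13  J4=15  J5=19  J6=24  J7=38
Turnaround (C−A): J1=32  J2=35  J3=13  J4=15  J5=19  J6=24  J7=38

J4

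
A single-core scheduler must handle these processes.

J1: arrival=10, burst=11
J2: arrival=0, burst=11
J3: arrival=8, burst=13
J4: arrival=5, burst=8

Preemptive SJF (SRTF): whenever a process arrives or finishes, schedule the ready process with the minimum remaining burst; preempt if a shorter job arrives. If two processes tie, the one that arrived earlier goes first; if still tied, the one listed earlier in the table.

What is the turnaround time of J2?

Timeline: | J2 0-11 | J4 11-19 | J1 19-30 | J3 30-43 |
Completion: J1=30  J2=11  J3=43  J4=19
Turnaround (C−A): J1=20  J2=11  J3=35  J4=14
Turnaround(J2) = completion − arrival = 11 − 0 = 11

11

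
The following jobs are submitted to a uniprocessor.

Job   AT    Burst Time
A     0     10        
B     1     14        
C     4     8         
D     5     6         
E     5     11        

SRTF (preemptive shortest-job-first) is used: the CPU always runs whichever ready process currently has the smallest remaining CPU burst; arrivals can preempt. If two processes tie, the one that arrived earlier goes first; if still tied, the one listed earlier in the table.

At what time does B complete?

Timeline: | A 0-10 | D 10-16 | C 16-24 | E 24-35 | B 35-49 |
Completion: A=10  B=49  C=24  D=16  E=35
Turnaround (C−A): A=10  B=48  C=20  D=11  E=30

49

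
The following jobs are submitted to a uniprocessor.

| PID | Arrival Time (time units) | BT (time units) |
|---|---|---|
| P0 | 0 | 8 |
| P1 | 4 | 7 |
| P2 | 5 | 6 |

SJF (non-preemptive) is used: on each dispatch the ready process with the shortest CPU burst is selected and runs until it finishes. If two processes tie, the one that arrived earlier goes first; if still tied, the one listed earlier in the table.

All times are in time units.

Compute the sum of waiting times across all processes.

Gantt: | P0 0-8 | P2 8-14 | P1 14-21 |
Completion: P0=8  P1=21  P2=14
Waiting = turnaround − burst: P0=0, P1=10, P2=3
Total waiting = 0 + 10 + 3 = 13

13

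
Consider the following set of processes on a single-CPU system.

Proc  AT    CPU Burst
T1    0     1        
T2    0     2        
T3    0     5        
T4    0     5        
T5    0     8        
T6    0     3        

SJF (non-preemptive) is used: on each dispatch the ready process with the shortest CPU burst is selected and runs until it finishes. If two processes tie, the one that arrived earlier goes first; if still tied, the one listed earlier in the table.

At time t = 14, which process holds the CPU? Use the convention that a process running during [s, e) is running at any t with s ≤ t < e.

Schedule: | T1 0-1 | T2 1-3 | T6 3-6 | T3 6-11 | T4 11-16 | T5 16-24 |
Completion: T1=1  T2=3  T3=11  T4=16  T5=24  T6=6

T4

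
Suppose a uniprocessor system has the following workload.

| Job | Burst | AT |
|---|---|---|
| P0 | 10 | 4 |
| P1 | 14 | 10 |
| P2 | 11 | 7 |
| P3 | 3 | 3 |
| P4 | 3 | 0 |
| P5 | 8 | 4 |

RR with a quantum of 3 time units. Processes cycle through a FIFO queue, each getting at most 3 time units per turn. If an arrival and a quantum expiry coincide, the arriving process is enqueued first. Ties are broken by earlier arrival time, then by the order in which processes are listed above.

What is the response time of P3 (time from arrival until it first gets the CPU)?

Schedule: | P4 0-3 | P3 3-6 | P0 6-9 | P5 9-12 | P2 12-15 | P0 15-18 | P1 18-21 | P5 21-24 | P2 24-27 | P0 27-30 | P1 30-33 | P5 33-35 | P2 35-38 | P0 38-39 | P1 39-42 | P2 42-44 | P1 44-49 |
Completion: P0=39  P1=49  P2=44  P3=6  P4=3  P5=35
Turnaround (C−A): P0=35  P1=39  P2=37  P3=3  P4=3  P5=31
Response(P3) = first start − arrival = 3 − 3 = 0

0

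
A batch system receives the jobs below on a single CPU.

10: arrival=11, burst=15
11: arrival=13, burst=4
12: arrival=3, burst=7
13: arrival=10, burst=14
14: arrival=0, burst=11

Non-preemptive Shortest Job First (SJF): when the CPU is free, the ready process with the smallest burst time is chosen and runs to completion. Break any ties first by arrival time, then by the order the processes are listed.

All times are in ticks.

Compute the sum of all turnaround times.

101

Timeline: | 14 0-11 | 12 11-18 | 11 18-22 | 13 22-36 | 10 36-51 |
Completion: 10=51  11=22  12=18  13=36  14=11
Turnaround (C−A): 10=40  11=9  12=15  13=26  14=11
Turnaround = completion − arrival: 10=40, 11=9, 12=15, 13=26, 14=11
Total turnaround = 40 + 9 + 15 + 26 + 11 = 101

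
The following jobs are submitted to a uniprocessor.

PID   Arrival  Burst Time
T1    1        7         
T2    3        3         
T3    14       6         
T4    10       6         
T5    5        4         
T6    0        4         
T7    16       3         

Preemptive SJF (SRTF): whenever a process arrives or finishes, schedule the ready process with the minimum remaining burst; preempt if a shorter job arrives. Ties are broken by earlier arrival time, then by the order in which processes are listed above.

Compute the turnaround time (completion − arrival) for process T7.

Gantt: | T6 0-4 | T2 4-7 | T5 7-11 | T4 11-17 | T7 17-20 | T3 20-26 | T1 26-33 |
Completion: T1=33  T2=7  T3=26  T4=17  T5=11  T6=4  T7=20
Turnaround (C−A): T1=32  T2=4  T3=12  T4=7  T5=6  T6=4  T7=4
Turnaround(T7) = completion − arrival = 20 − 16 = 4

4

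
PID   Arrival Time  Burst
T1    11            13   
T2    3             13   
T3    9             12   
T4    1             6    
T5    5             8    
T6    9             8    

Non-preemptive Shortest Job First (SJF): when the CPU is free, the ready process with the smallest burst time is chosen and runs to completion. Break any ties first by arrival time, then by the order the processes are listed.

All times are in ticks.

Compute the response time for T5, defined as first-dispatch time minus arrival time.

Schedule: | idle 0-1 | T4 1-7 | T5 7-15 | T6 15-23 | T3 23-35 | T2 35-48 | T1 48-61 |
Completion: T1=61  T2=48  T3=35  T4=7  T5=15  T6=23
Response(T5) = first start − arrival = 7 − 5 = 2

2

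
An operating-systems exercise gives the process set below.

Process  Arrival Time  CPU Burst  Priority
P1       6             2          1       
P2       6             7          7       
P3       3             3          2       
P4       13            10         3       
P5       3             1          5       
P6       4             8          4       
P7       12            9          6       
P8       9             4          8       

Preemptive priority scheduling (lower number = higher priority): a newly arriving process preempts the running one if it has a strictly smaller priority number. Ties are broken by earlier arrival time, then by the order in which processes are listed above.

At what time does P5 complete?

27

Timeline: | idle 0-3 | P3 3-6 | P1 6-8 | P6 8-13 | P4 13-23 | P6 23-26 | P5 26-27 | P7 27-36 | P2 36-43 | P8 43-47 |
Completion: P1=8  P2=43  P3=6  P4=23  P5=27  P6=26  P7=36  P8=47
Turnaround (C−A): P1=2  P2=37  P3=3  P4=10  P5=24  P6=22  P7=24  P8=38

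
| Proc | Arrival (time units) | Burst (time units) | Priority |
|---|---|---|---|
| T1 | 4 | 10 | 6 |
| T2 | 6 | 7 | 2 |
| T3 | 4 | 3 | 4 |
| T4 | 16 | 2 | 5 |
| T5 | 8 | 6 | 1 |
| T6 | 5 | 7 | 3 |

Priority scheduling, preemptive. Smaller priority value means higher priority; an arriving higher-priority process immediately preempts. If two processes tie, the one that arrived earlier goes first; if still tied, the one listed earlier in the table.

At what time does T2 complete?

Schedule: | idle 0-4 | T3 4-5 | T6 5-6 | T2 6-8 | T5 8-14 | T2 14-19 | T6 19-25 | T3 25-27 | T4 27-29 | T1 29-39 |
Completion: T1=39  T2=19  T3=27  T4=29  T5=14  T6=25
Turnaround (C−A): T1=35  T2=13  T3=23  T4=13  T5=6  T6=20

19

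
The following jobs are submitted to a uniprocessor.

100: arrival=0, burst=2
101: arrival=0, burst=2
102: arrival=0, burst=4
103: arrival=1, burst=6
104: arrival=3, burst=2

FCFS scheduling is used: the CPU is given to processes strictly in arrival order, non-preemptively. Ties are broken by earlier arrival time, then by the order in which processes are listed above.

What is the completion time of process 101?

4

Schedule: | 100 0-2 | 101 2-4 | 102 4-8 | 103 8-14 | 104 14-16 |
Completion: 100=2  101=4  102=8  103=14  104=16
Turnaround (C−A): 100=2  101=4  102=8  103=13  104=13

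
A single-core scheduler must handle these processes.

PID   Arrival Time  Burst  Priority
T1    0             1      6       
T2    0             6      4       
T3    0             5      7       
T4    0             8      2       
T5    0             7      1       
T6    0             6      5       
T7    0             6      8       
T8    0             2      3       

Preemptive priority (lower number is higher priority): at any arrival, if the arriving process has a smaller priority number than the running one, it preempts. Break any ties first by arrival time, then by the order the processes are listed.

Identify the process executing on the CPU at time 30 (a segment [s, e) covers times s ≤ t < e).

Timeline: | T5 0-7 | T4 7-15 | T8 15-17 | T2 17-23 | T6 23-29 | T1 29-30 | T3 30-35 | T7 35-41 |
Completion: T1=30  T2=23  T3=35  T4=15  T5=7  T6=29  T7=41  T8=17
Turnaround (C−A): T1=30  T2=23  T3=35  T4=15  T5=7  T6=29  T7=41  T8=17

T3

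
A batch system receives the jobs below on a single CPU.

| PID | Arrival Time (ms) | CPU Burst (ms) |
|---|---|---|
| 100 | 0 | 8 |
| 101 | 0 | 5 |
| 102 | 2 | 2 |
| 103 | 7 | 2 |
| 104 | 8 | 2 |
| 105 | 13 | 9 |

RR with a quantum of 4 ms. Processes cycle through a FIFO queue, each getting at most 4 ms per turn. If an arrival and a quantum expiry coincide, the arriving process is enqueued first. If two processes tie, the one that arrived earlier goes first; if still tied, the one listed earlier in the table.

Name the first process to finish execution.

102

Timeline: | 100 0-4 | 101 4-8 | 102 8-10 | 100 10-14 | 103 14-16 | 104 16-18 | 101 18-19 | 105 19-28 |
Completion: 100=14  101=19  102=10  103=16  104=18  105=28
Finish order: 102 → 100 → 103 → 104 → 101 → 105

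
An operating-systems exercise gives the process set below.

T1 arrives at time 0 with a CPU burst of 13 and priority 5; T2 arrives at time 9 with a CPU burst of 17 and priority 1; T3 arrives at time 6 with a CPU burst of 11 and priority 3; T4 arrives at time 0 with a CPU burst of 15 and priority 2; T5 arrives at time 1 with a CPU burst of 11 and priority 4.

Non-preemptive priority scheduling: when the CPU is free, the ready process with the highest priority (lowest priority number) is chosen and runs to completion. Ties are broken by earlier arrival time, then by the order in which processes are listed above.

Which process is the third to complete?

T3

Schedule: | T4 0-15 | T2 15-32 | T3 32-43 | T5 43-54 | T1 54-67 |
Completion: T1=67  T2=32  T3=43  T4=15  T5=54
Turnaround (C−A): T1=67  T2=23  T3=37  T4=15  T5=53
Finish order: T4 → T2 → T3 → T5 → T1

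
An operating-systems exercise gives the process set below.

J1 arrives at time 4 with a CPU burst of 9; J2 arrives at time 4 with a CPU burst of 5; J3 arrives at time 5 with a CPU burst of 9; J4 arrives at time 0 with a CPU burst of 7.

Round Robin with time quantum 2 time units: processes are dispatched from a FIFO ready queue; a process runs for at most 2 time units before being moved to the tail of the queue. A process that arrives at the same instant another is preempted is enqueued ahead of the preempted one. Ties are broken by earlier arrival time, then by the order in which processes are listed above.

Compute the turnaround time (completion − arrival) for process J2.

18

Schedule: | J4 0-4 | J1 4-6 | J2 6-8 | J4 8-10 | J3 10-12 | J1 12-14 | J2 14-16 | J4 16-17 | J3 17-19 | J1 19-21 | J2 21-22 | J3 22-24 | J1 24-26 | J3 26-28 | J1 28-29 | J3 29-30 |
Completion: J1=29  J2=22  J3=30  J4=17
Turnaround (C−A): J1=25  J2=18  J3=25  J4=17
Turnaround(J2) = completion − arrival = 22 − 4 = 18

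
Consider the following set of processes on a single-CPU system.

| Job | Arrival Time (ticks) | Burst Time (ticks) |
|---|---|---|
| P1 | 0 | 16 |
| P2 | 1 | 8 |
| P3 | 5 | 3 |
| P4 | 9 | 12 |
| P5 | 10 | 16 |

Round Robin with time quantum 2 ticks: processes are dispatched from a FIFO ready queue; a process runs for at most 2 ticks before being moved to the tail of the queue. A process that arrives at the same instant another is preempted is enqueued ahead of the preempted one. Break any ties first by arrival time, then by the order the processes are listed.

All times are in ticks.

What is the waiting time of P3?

Schedule: | P1 0-2 | P2 2-4 | P1 4-6 | P2 6-8 | P3 8-10 | P1 10-12 | P2 12-14 | P4 14-16 | P5 16-18 | P3 18-19 | P1 19-21 | P2 21-23 | P4 23-25 | P5 25-27 | P1 27-29 | P4 29-31 | P5 31-33 | P1 33-35 | P4 35-37 | P5 37-39 | P1 39-41 | P4 41-43 | P5 43-45 | P1 45-47 | P4 47-49 | P5 49-55 |
Completion: P1=47  P2=23  P3=19  P4=49  P5=55
Waiting(P3) = turnaround − burst = 14 − 3 = 11

11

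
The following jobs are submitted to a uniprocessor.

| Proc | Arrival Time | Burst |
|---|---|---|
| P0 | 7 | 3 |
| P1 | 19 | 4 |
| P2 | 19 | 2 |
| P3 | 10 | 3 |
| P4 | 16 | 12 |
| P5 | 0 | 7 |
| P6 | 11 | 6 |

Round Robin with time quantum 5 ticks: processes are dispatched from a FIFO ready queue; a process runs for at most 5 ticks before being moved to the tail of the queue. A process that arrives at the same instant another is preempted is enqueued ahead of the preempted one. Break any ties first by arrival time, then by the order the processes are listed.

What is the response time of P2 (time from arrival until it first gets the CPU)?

9

Schedule: | P5 0-7 | P0 7-10 | P3 10-13 | P6 13-18 | P4 18-23 | P6 23-24 | P1 24-28 | P2 28-30 | P4 30-37 |
Completion: P0=10  P1=28  P2=30  P3=13  P4=37  P5=7  P6=24
Turnaround (C−A): P0=3  P1=9  P2=11  P3=3  P4=21  P5=7  P6=13
Response(P2) = first start − arrival = 28 − 19 = 9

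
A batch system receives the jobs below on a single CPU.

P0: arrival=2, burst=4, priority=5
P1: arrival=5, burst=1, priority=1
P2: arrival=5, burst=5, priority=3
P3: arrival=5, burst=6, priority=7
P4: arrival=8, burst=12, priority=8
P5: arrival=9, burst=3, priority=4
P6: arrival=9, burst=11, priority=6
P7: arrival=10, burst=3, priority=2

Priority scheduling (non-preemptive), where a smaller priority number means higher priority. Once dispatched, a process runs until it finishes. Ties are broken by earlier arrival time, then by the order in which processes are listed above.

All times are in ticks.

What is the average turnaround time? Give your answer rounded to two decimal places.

14.50

Timeline: | idle 0-2 | P0 2-6 | P1 6-7 | P2 7-12 | P7 12-15 | P5 15-18 | P6 18-29 | P3 29-35 | P4 35-47 |
Completion: P0=6  P1=7  P2=12  P3=35  P4=47  P5=18  P6=29  P7=15
Turnaround (C−A): P0=4  P1=2  P2=7  P3=30  P4=39  P5=9  P6=20  P7=5
Turnaround times: P0=4, P1=2, P2=7, P3=30, P4=39, P5=9, P6=20, P7=5
Average turnaround = (4+2+7+30+39+9+20+5) / 8 = 116/8 = 14.50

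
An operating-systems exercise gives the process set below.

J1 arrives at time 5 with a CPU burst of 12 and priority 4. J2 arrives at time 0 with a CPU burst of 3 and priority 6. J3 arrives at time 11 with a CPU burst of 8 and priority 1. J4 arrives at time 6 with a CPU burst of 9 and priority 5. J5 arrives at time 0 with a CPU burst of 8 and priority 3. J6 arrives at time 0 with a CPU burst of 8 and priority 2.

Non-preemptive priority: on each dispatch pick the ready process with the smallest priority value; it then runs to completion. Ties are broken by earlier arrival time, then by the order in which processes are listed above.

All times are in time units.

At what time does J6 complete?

Schedule: | J6 0-8 | J5 8-16 | J3 16-24 | J1 24-36 | J4 36-45 | J2 45-48 |
Completion: J1=36  J2=48  J3=24  J4=45  J5=16  J6=8
Turnaround (C−A): J1=31  J2=48  J3=13  J4=39  J5=16  J6=8

8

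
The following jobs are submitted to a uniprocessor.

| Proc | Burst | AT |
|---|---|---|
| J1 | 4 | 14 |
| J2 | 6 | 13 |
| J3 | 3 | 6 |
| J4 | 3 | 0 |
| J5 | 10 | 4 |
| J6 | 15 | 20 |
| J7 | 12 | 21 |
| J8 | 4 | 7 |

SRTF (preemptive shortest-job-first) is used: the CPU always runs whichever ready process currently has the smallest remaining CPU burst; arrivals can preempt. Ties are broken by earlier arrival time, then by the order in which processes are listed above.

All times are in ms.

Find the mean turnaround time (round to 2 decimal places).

Gantt: | J4 0-3 | idle 3-4 | J5 4-6 | J3 6-9 | J8 9-13 | J2 13-14 | J1 14-18 | J2 18-23 | J5 23-31 | J7 31-43 | J6 43-58 |
Completion: J1=18  J2=23  J3=9  J4=3  J5=31  J6=58  J7=43  J8=13
Turnaround (C−A): J1=4  J2=10  J3=3  J4=3  J5=27  J6=38  J7=22  J8=6
Turnaround times: J1=4, J2=10, J3=3, J4=3, J5=27, J6=38, J7=22, J8=6
Average turnaround = (4+10+3+3+27+38+22+6) / 8 = 113/8 = 14.13

14.13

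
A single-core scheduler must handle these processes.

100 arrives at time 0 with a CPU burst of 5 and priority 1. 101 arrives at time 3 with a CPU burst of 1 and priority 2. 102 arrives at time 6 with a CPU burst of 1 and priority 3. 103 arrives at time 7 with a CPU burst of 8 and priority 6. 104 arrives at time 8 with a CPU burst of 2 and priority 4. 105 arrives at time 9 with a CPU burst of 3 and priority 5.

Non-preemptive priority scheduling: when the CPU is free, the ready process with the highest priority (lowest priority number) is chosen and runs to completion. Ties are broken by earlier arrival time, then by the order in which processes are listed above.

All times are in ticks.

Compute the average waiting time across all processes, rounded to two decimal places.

Gantt: | 100 0-5 | 101 5-6 | 102 6-7 | 103 7-15 | 104 15-17 | 105 17-20 |
Completion: 100=5  101=6  102=7  103=15  104=17  105=20
Waiting times: 100=0, 101=2, 102=0, 103=0, 104=7, 105=8
Average waiting = (0+2+0+0+7+8) / 6 = 17/6 = 2.83

2.83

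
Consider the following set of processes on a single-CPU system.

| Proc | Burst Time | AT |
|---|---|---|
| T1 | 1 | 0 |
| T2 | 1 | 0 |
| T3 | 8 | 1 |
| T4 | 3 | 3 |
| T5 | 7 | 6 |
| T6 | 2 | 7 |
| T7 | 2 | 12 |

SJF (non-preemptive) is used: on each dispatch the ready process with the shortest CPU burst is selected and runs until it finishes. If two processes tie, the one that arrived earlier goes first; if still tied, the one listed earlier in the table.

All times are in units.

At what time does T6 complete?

Schedule: | T1 0-1 | T2 1-2 | T3 2-10 | T6 10-12 | T7 12-14 | T4 14-17 | T5 17-24 |
Completion: T1=1  T2=2  T3=10  T4=17  T5=24  T6=12  T7=14

12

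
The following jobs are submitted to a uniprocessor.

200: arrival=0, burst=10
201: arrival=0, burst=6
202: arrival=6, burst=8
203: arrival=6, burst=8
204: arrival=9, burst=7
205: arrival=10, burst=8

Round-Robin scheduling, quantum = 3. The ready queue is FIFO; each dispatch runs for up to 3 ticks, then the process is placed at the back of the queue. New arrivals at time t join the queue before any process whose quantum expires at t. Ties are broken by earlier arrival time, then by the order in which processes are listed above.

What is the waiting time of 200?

27

Schedule: | 200 0-3 | 201 3-6 | 200 6-9 | 202 9-12 | 203 12-15 | 201 15-18 | 204 18-21 | 200 21-24 | 205 24-27 | 202 27-30 | 203 30-33 | 204 33-36 | 200 36-37 | 205 37-40 | 202 40-42 | 203 42-44 | 204 44-45 | 205 45-47 |
Completion: 200=37  201=18  202=42  203=44  204=45  205=47
Waiting(200) = turnaround − burst = 37 − 10 = 27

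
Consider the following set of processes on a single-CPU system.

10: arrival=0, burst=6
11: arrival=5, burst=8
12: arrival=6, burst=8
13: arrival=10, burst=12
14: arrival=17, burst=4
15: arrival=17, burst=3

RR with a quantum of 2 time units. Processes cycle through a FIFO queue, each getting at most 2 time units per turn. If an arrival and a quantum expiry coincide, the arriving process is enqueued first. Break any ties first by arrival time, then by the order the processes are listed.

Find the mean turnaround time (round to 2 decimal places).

Schedule: | 10 0-6 | 11 6-8 | 12 8-10 | 11 10-12 | 13 12-14 | 12 14-16 | 11 16-18 | 13 18-20 | 12 20-22 | 14 22-24 | 15 24-26 | 11 26-28 | 13 28-30 | 12 30-32 | 14 32-34 | 15 34-35 | 13 35-41 |
Completion: 10=6  11=28  12=32  13=41  14=34  15=35
Turnaround (C−A): 10=6  11=23  12=26  13=31  14=17  15=18
Turnaround times: 10=6, 11=23, 12=26, 13=31, 14=17, 15=18
Average turnaround = (6+23+26+31+17+18) / 6 = 121/6 = 20.17

20.17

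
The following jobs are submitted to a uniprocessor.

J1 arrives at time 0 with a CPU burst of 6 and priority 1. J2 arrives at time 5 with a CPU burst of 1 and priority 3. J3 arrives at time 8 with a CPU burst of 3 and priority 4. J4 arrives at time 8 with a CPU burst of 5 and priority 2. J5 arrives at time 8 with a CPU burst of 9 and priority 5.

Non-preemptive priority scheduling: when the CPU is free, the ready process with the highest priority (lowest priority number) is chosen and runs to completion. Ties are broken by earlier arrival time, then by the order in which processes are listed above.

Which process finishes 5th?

J5

Timeline: | J1 0-6 | J2 6-7 | idle 7-8 | J4 8-13 | J3 13-16 | J5 16-25 |
Completion: J1=6  J2=7  J3=16  J4=13  J5=25
Turnaround (C−A): J1=6  J2=2  J3=8  J4=5  J5=17
Finish order: J1 → J2 → J4 → J3 → J5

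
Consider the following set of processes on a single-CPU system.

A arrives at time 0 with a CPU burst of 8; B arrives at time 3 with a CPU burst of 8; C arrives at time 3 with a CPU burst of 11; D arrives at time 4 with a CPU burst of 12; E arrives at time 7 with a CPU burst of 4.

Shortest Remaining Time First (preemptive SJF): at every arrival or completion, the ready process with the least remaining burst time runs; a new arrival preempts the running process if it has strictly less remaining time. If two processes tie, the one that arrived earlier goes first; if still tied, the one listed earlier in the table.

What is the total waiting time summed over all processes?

54

Gantt: | A 0-8 | E 8-12 | B 12-20 | C 20-31 | D 31-43 |
Completion: A=8  B=20  C=31  D=43  E=12
Waiting = turnaround − burst: A=0, B=9, C=17, D=27, E=1
Total waiting = 0 + 9 + 17 + 27 + 1 = 54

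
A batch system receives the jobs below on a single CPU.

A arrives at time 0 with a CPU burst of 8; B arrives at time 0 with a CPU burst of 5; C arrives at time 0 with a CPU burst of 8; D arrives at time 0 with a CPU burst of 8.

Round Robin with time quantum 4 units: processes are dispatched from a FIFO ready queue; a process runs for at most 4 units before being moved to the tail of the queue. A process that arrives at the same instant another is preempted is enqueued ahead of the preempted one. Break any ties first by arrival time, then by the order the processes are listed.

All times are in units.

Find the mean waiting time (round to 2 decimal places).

Gantt: | A 0-4 | B 4-8 | C 8-12 | D 12-16 | A 16-20 | B 20-21 | C 21-25 | D 25-29 |
Completion: A=20  B=21  C=25  D=29
Turnaround (C−A): A=20  B=21  C=25  D=29
Waiting times: A=12, B=16, C=17, D=21
Average waiting = (12+16+17+21) / 4 = 66/4 = 16.50

16.50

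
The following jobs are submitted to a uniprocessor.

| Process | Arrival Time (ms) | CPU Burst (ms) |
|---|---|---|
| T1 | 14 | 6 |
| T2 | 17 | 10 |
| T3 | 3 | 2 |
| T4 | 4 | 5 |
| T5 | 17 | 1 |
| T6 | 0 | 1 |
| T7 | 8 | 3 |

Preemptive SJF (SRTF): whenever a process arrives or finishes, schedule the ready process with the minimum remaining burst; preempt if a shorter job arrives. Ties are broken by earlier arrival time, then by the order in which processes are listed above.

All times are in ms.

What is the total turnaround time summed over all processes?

Gantt: | T6 0-1 | idle 1-3 | T3 3-5 | T4 5-10 | T7 10-13 | idle 13-14 | T1 14-17 | T5 17-18 | T1 18-21 | T2 21-31 |
Completion: T1=21  T2=31  T3=5  T4=10  T5=18  T6=1  T7=13
Turnaround = completion − arrival: T1=7, T2=14, T3=2, T4=6, T5=1, T6=1, T7=5
Total turnaround = 7 + 14 + 2 + 6 + 1 + 1 + 5 = 36

36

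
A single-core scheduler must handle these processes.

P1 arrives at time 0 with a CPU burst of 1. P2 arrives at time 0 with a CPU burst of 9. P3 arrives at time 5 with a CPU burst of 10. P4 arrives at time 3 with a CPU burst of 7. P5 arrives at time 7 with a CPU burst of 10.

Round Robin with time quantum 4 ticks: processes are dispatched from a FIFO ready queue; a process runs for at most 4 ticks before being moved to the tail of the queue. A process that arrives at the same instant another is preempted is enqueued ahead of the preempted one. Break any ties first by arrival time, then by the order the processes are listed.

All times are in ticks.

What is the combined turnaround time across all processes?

Gantt: | P1 0-1 | P2 1-5 | P4 5-9 | P3 9-13 | P2 13-17 | P5 17-21 | P4 21-24 | P3 24-28 | P2 28-29 | P5 29-33 | P3 33-35 | P5 35-37 |
Completion: P1=1  P2=29  P3=35  P4=24  P5=37
Turnaround (C−A): P1=1  P2=29  P3=30  P4=21  P5=30
Turnaround = completion − arrival: P1=1, P2=29, P3=30, P4=21, P5=30
Total turnaround = 1 + 29 + 30 + 21 + 30 = 111

111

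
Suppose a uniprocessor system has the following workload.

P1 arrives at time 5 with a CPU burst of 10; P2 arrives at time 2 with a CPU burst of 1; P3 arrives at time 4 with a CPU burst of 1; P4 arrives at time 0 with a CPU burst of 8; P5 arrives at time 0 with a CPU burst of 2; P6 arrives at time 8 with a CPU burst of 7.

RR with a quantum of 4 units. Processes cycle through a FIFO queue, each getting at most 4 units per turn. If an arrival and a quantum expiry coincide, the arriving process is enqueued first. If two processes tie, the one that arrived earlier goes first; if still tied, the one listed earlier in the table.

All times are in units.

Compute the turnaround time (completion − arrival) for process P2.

Schedule: | P4 0-4 | P5 4-6 | P2 6-7 | P3 7-8 | P4 8-12 | P1 12-16 | P6 16-20 | P1 20-24 | P6 24-27 | P1 27-29 |
Completion: P1=29  P2=7  P3=8  P4=12  P5=6  P6=27
Turnaround (C−A): P1=24  P2=5  P3=4  P4=12  P5=6  P6=19
Turnaround(P2) = completion − arrival = 7 − 2 = 5

5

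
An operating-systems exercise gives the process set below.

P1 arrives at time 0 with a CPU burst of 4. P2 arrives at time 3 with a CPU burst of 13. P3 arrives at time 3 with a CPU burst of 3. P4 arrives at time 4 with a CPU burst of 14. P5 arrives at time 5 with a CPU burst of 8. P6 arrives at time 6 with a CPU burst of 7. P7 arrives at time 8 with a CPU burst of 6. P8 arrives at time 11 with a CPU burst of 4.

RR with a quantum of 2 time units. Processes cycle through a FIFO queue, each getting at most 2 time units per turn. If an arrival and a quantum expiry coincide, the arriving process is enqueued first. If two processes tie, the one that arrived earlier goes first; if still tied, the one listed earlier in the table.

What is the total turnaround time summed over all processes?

272

Schedule: | P1 0-4 | P2 4-6 | P3 6-8 | P4 8-10 | P5 10-12 | P6 12-14 | P2 14-16 | P7 16-18 | P3 18-19 | P4 19-21 | P8 21-23 | P5 23-25 | P6 25-27 | P2 27-29 | P7 29-31 | P4 31-33 | P8 33-35 | P5 35-37 | P6 37-39 | P2 39-41 | P7 41-43 | P4 43-45 | P5 45-47 | P6 47-48 | P2 48-50 | P4 50-52 | P2 52-54 | P4 54-56 | P2 56-57 | P4 57-59 |
Completion: P1=4  P2=57  P3=19  P4=59  P5=47  P6=48  P7=43  P8=35
Turnaround = completion − arrival: P1=4, P2=54, P3=16, P4=55, P5=42, P6=42, P7=35, P8=24
Total turnaround = 4 + 54 + 16 + 55 + 42 + 42 + 35 + 24 = 272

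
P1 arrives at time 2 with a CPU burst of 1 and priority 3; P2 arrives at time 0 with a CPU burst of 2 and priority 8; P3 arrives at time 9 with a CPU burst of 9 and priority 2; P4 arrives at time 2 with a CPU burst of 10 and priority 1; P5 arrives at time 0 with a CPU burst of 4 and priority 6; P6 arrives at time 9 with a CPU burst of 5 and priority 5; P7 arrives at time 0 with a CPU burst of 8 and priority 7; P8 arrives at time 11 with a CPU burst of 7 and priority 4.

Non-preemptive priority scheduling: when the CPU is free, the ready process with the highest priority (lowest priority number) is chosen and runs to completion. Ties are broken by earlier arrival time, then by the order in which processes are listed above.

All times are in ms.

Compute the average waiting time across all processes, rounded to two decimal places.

Schedule: | P5 0-4 | P4 4-14 | P3 14-23 | P1 23-24 | P8 24-31 | P6 31-36 | P7 36-44 | P2 44-46 |
Completion: P1=24  P2=46  P3=23  P4=14  P5=4  P6=36  P7=44  P8=31
Waiting times: P1=21, P2=44, P3=5, P4=2, P5=0, P6=22, P7=36, P8=13
Average waiting = (21+44+5+2+0+22+36+13) / 8 = 143/8 = 17.88

17.88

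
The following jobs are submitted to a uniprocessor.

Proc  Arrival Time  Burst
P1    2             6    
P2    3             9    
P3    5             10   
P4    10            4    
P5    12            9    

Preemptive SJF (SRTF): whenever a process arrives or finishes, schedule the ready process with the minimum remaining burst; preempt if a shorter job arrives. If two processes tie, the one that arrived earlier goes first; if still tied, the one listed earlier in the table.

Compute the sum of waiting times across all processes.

43

Gantt: | idle 0-2 | P1 2-8 | P2 8-10 | P4 10-14 | P2 14-21 | P5 21-30 | P3 30-40 |
Completion: P1=8  P2=21  P3=40  P4=14  P5=30
Waiting = turnaround − burst: P1=0, P2=9, P3=25, P4=0, P5=9
Total waiting = 0 + 9 + 25 + 0 + 9 = 43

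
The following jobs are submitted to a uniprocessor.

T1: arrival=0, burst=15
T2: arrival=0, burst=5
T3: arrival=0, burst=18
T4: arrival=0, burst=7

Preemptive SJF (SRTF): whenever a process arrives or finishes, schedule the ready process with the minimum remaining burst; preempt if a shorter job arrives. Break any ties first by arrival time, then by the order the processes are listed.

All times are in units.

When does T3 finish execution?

45

Schedule: | T2 0-5 | T4 5-12 | T1 12-27 | T3 27-45 |
Completion: T1=27  T2=5  T3=45  T4=12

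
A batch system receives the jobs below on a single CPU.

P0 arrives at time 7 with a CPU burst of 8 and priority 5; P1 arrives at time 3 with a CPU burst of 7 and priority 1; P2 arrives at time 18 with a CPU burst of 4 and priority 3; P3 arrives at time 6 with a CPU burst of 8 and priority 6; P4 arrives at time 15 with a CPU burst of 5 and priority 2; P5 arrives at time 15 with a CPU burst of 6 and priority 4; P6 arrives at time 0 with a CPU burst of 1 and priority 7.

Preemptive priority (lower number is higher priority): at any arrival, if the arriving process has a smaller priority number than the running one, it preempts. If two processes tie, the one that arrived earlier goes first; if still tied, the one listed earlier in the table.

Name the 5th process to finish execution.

Timeline: | P6 0-1 | idle 1-3 | P1 3-10 | P0 10-15 | P4 15-20 | P2 20-24 | P5 24-30 | P0 30-33 | P3 33-41 |
Completion: P0=33  P1=10  P2=24  P3=41  P4=20  P5=30  P6=1
Turnaround (C−A): P0=26  P1=7  P2=6  P3=35  P4=5  P5=15  P6=1
Finish order: P6 → P1 → P4 → P2 → P5 → P0 → P3

P5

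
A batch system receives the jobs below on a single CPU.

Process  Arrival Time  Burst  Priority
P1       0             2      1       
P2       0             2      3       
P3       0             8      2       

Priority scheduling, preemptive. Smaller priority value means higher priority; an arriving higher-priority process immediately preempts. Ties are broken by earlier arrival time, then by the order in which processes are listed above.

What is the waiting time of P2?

Gantt: | P1 0-2 | P3 2-10 | P2 10-12 |
Completion: P1=2  P2=12  P3=10
Turnaround (C−A): P1=2  P2=12  P3=10
Waiting(P2) = turnaround − burst = 12 − 2 = 10

10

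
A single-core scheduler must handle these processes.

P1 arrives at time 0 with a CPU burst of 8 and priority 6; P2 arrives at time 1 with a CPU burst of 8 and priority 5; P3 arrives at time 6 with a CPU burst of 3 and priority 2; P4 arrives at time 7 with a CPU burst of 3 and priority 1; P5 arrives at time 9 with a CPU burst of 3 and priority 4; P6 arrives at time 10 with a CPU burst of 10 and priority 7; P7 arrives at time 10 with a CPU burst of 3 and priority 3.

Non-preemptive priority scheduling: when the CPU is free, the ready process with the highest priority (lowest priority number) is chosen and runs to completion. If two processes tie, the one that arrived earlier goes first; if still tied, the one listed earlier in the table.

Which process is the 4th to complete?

P7

Schedule: | P1 0-8 | P4 8-11 | P3 11-14 | P7 14-17 | P5 17-20 | P2 20-28 | P6 28-38 |
Completion: P1=8  P2=28  P3=14  P4=11  P5=20  P6=38  P7=17
Turnaround (C−A): P1=8  P2=27  P3=8  P4=4  P5=11  P6=28  P7=7
Finish order: P1 → P4 → P3 → P7 → P5 → P2 → P6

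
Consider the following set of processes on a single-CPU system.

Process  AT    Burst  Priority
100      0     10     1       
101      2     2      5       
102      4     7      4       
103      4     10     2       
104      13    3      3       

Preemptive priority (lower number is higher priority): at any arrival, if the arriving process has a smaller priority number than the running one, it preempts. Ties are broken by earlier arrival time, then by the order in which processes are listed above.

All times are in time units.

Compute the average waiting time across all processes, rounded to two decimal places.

12.00

Gantt: | 100 0-10 | 103 10-20 | 104 20-23 | 102 23-30 | 101 30-32 |
Completion: 100=10  101=32  102=30  103=20  104=23
Turnaround (C−A): 100=10  101=30  102=26  103=16  104=10
Waiting times: 100=0, 101=28, 102=19, 103=6, 104=7
Average waiting = (0+28+19+6+7) / 5 = 60/5 = 12.00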